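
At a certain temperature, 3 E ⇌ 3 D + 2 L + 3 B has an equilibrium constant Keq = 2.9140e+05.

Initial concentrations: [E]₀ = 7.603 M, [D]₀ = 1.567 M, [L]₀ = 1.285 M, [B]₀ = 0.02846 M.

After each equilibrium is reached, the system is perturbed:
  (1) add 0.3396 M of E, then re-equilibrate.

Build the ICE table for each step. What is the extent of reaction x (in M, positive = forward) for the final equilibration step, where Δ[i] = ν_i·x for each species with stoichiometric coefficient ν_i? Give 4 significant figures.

x = 0.06415 M

Q₀ = 3.3324e-07 vs Keq = 2.9140e+05 ⇒ Q<K, forward
Step 1:
                   E          D          L          B
  I            7.603      1.567      1.285    0.02846
  C           -5.727      5.727      3.818      5.727
  E            1.876      7.294      5.103      5.755
  solve Keq expr → x = 1.909; check Q = 2.9140e+05
Then add 0.3396 M of E.
Step 2:
                   E          D          L          B
  I            2.216      7.294      5.103      5.755
  C          -0.1925     0.1925     0.1283     0.1925
  E            2.024      7.486      5.231      5.947
  solve Keq expr → x = 0.06415; check Q = 2.9140e+05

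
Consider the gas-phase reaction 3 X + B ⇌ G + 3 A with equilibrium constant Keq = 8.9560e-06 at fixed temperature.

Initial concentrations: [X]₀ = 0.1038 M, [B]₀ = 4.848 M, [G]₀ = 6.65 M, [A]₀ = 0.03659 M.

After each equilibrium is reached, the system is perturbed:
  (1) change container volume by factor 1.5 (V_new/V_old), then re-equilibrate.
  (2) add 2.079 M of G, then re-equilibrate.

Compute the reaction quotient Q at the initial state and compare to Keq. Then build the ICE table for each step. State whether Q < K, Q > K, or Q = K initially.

Q₀ = 0.06008; Q > K (proceeds reverse)

Q₀ = 0.06008 vs Keq = 8.9560e-06 ⇒ Q>K, reverse
Step 1:
                    X           B           G           A
  Initial      0.1038       4.848        6.65     0.03659
  Change      0.03401     0.01134    -0.01134    -0.03401
  Equil        0.1378       4.859       6.639    0.002579
  solve Keq expr → x = -0.01134; check Q = 8.9560e-06
Then change container volume by factor 1.5 (V_new/V_old).
Step 2:
                    X           B           G           A
  Initial     0.09187        3.24       4.426    0.001719
  Change            0           0           0           0
  Equil       0.09187        3.24       4.426    0.001719
  solve Keq expr → x = 0; check Q = 8.9560e-06
Then add 2.079 M of G.
Step 3:
                    X           B           G           A
  Initial     0.09187        3.24       6.505    0.001719
  Change   2.0377e-04  6.7923e-05 -6.7923e-05 -2.0377e-04
  Equil       0.09208        3.24       6.505    0.001516
  solve Keq expr → x = -6.7923e-05; check Q = 8.9560e-06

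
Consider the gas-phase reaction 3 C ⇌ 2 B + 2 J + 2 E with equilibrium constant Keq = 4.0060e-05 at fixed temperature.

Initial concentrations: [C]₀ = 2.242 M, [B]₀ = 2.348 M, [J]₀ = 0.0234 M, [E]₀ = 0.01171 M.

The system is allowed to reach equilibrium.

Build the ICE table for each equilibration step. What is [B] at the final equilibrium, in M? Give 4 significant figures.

Q₀ = 3.6731e-08 vs Keq = 4.0060e-05 ⇒ Q<K, forward
Step 1:
                  C         B         J         E
  Initial     2.242     2.348    0.0234   0.01171
  Change    -0.1093   0.07287   0.07287   0.07287
  Equil       2.133     2.421   0.09627   0.08458
  solve Keq expr → x = 0.03644; check Q = 4.0060e-05

[B]_eq = 2.421 M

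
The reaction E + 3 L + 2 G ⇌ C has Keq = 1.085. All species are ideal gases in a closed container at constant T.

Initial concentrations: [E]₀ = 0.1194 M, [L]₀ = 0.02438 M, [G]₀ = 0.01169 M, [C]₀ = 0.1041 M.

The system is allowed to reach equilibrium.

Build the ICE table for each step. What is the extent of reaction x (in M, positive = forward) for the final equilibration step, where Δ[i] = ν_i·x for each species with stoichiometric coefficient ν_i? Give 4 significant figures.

Q₀ = 4.4027e+08 vs Keq = 1.085 ⇒ Q>K, reverse
Step 1:
                   E          L          G          C
  init        0.1194    0.02438    0.01169     0.1041
  Δ           0.1037      0.311     0.2073    -0.1037
  eq          0.2231     0.3354      0.219 4.3788e-04
  solve Keq expr → x = -0.1037; check Q = 1.085

x = -0.1037 M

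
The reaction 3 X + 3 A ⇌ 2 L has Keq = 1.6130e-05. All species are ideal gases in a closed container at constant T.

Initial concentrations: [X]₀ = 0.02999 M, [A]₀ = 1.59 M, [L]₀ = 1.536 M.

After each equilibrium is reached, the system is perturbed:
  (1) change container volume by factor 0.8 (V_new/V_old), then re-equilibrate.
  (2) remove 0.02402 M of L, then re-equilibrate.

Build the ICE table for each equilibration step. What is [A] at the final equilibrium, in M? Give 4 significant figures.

Q₀ = 2.1760e+04 vs Keq = 1.6130e-05 ⇒ Q>K, reverse
Step 1:
                  X         A         L
  I         0.02999      1.59     1.536
  C           2.162     2.162    -1.441
  E           2.192     3.752   0.09472
  solve Keq expr → x = -0.7206; check Q = 1.6130e-05
Then change container volume by factor 0.8 (V_new/V_old).
Step 2:
                  X         A         L
  I            2.74      4.69    0.1184
  C        -0.08087  -0.08087   0.05391
  E           2.659     4.609    0.1723
  solve Keq expr → x = 0.02696; check Q = 1.6130e-05
Then remove 0.02402 M of L.
Step 3:
                  X         A         L
  I           2.659     4.609    0.1483
  C        -0.02934  -0.02934   0.01956
  E            2.63      4.58    0.1679
  solve Keq expr → x = 0.00978; check Q = 1.6130e-05

[A]_eq = 4.58 M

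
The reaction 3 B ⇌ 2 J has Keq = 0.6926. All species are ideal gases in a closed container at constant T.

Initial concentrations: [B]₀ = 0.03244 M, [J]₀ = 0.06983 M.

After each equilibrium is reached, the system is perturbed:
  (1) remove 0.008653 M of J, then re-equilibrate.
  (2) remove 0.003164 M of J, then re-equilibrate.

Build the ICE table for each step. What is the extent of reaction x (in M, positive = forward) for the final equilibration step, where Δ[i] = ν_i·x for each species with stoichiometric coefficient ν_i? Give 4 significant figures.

Q₀ = 142.8 vs Keq = 0.6926 ⇒ Q>K, reverse
Step 1:
                   B          J
  init       0.03244    0.06983
  Δ          0.06612   -0.04408
  eq         0.09856    0.02575
  solve Keq expr → x = -0.02204; check Q = 0.6926
Then remove 0.008653 M of J.
Step 2:
                   B          J
  init       0.09856     0.0171
  Δ        -0.008239   0.005493
  eq         0.09032    0.02259
  solve Keq expr → x = 0.002746; check Q = 0.6926
Then remove 0.003164 M of J.
Step 3:
                   B          J
  init       0.09032    0.01943
  Δ        -0.003046   0.002031
  eq         0.08727    0.02146
  solve Keq expr → x = 0.001015; check Q = 0.6926

x = 0.001015 M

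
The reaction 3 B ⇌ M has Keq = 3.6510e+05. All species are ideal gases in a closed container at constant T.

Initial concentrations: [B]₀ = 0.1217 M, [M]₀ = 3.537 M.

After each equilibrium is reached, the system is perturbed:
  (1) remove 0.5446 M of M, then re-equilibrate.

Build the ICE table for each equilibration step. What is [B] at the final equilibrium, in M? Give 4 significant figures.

Q₀ = 1962 vs Keq = 3.6510e+05 ⇒ Q<K, forward
Step 1:
                  B         M
  I          0.1217     3.537
  C         -0.1003   0.03344
  E         0.02138      3.57
  solve Keq expr → x = 0.03344; check Q = 3.6510e+05
Then remove 0.5446 M of M.
Step 2:
                  B         M
  I         0.02138     3.026
  C       -0.001147 3.8231e-04
  E         0.02024     3.026
  solve Keq expr → x = 3.8231e-04; check Q = 3.6510e+05

[B]_eq = 0.02024 M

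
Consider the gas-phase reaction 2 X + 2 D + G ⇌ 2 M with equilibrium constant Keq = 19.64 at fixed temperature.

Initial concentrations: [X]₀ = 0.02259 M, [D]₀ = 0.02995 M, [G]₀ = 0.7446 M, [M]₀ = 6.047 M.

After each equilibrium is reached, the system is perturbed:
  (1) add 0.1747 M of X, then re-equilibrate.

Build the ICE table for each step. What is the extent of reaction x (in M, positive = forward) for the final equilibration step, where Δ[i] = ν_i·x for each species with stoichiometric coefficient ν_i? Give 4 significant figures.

x = 0.03485 M

Q₀ = 1.0728e+08 vs Keq = 19.64 ⇒ Q>K, reverse
Step 1:
                   X          D          G          M
  init       0.02259    0.02995     0.7446      6.047
  Δ           0.9868     0.9868     0.4934    -0.9868
  eq           1.009      1.017      1.238       5.06
  solve Keq expr → x = -0.4934; check Q = 19.64
Then add 0.1747 M of X.
Step 2:
                   X          D          G          M
  init         1.184      1.017      1.238       5.06
  Δ          -0.0697    -0.0697   -0.03485     0.0697
  eq           1.114      0.947      1.203       5.13
  solve Keq expr → x = 0.03485; check Q = 19.64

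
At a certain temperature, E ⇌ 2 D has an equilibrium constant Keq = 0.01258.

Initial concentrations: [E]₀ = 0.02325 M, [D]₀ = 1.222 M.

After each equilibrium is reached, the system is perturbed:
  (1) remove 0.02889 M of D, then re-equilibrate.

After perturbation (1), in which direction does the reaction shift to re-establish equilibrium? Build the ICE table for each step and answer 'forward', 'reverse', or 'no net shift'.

Direction: forward

Q₀ = 64.23 vs Keq = 0.01258 ⇒ Q>K, reverse
Step 1:
                   E          D
  I          0.02325      1.222
  C           0.5679     -1.136
  E           0.5911    0.08623
  solve Keq expr → x = -0.5679; check Q = 0.01258
Then remove 0.02889 M of D.
Step 2:
                   E          D
  I           0.5911    0.05734
  C         -0.01393    0.02787
  E           0.5772    0.08521
  solve Keq expr → x = 0.01393; check Q = 0.01258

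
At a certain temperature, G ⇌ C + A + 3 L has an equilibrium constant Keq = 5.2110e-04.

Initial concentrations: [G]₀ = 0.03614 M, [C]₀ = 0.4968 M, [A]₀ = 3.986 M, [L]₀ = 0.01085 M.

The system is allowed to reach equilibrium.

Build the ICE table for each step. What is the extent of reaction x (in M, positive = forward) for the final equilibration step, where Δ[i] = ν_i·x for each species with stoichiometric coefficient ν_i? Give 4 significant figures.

Q₀ = 6.9987e-05 vs Keq = 5.2110e-04 ⇒ Q<K, forward
Step 1:
                  G         C         A         L
  I         0.03614    0.4968     3.986   0.01085
  C       -0.003213  0.003213  0.003213   0.00964
  E         0.03293       0.5     3.989   0.02049
  solve Keq expr → x = 0.003213; check Q = 5.2110e-04

x = 0.003213 M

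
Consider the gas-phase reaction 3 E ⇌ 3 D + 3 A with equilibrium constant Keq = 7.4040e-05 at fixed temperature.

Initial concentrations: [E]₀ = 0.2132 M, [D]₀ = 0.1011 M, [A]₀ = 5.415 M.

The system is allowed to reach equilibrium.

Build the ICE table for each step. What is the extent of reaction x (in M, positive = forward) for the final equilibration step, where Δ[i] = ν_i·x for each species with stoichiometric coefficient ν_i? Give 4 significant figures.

Q₀ = 16.93 vs Keq = 7.4040e-05 ⇒ Q>K, reverse
Step 1:
                    E           D           A
  init         0.2132      0.1011       5.415
  Δ           0.09864    -0.09864    -0.09864
  eq           0.3118    0.002463       5.316
  solve Keq expr → x = -0.03288; check Q = 7.4040e-05

x = -0.03288 M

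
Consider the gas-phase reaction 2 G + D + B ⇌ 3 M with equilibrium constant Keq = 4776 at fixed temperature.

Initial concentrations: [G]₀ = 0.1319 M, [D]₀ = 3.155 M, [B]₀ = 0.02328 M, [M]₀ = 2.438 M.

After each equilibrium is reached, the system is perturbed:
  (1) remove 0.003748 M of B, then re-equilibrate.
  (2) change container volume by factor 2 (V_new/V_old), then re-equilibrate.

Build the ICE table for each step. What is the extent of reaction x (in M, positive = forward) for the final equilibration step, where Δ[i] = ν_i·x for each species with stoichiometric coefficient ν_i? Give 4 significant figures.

x = -0.006742 M

Q₀ = 1.1340e+04 vs Keq = 4776 ⇒ Q>K, reverse
Step 1:
                   G          D          B          M
  init        0.1319      3.155    0.02328      2.438
  Δ          0.02631    0.01315    0.01315   -0.03946
  eq          0.1582      3.168    0.03643      2.399
  solve Keq expr → x = -0.01315; check Q = 4776
Then remove 0.003748 M of B.
Step 2:
                   G          D          B          M
  init        0.1582      3.168    0.03269      2.399
  Δ         0.003691   0.001845   0.001845  -0.005536
  eq          0.1619       3.17    0.03453      2.393
  solve Keq expr → x = -0.001845; check Q = 4776
Then change container volume by factor 2 (V_new/V_old).
Step 3:
                   G          D          B          M
  init       0.08095      1.585    0.01727      1.197
  Δ          0.01348   0.006742   0.006742   -0.02022
  eq         0.09443      1.592    0.02401      1.176
  solve Keq expr → x = -0.006742; check Q = 4776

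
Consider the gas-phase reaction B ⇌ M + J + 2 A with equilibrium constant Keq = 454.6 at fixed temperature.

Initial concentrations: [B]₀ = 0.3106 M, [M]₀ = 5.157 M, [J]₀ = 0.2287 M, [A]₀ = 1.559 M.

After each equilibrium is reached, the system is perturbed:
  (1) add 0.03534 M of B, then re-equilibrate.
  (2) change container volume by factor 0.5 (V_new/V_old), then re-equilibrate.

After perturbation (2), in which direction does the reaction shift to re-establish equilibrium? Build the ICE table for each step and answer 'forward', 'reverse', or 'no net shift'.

Q₀ = 9.229 vs Keq = 454.6 ⇒ Q<K, forward
Step 1:
                  B         M         J         A
  I          0.3106     5.157    0.2287     1.559
  C          -0.283     0.283     0.283    0.5659
  E         0.02765      5.44    0.5117     2.125
  solve Keq expr → x = 0.283; check Q = 454.6
Then add 0.03534 M of B.
Step 2:
                  B         M         J         A
  I         0.06299      5.44    0.5117     2.125
  C        -0.03167   0.03167   0.03167   0.06334
  E         0.03131     5.472    0.5433     2.188
  solve Keq expr → x = 0.03167; check Q = 454.6
Then change container volume by factor 0.5 (V_new/V_old).
Step 3:
                  B         M         J         A
  I         0.06263     10.94     1.087     4.377
  C            0.24     -0.24     -0.24     -0.48
  E          0.3026      10.7    0.8466     3.896
  solve Keq expr → x = -0.24; check Q = 454.6

Direction: reverse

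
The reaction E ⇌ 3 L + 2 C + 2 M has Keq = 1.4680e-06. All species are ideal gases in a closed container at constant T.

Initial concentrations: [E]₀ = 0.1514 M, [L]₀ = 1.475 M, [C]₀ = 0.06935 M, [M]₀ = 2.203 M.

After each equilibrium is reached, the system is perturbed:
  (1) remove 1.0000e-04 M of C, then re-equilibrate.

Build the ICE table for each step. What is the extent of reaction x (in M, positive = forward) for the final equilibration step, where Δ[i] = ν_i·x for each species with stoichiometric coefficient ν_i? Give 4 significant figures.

x = 4.9974e-05 M

Q₀ = 0.4947 vs Keq = 1.4680e-06 ⇒ Q>K, reverse
Step 1:
                   E          L          C          M
  init        0.1514      1.475    0.06935      2.203
  Δ           0.0346    -0.1038    -0.0692    -0.0692
  eq           0.186      1.371 1.5251e-04      2.134
  solve Keq expr → x = -0.0346; check Q = 1.4680e-06
Then remove 1.0000e-04 M of C.
Step 2:
                   E          L          C          M
  init         0.186      1.371 5.2514e-05      2.134
  Δ       -4.9974e-05 1.4992e-04 9.9947e-05 9.9947e-05
  eq          0.1859      1.371 1.5246e-04      2.134
  solve Keq expr → x = 4.9974e-05; check Q = 1.4680e-06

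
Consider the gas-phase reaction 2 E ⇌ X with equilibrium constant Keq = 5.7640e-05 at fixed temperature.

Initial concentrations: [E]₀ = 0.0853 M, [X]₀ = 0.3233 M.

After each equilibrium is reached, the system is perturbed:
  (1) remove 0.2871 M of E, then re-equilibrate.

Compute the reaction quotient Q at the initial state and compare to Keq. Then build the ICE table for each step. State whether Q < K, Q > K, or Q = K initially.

Q₀ = 44.43; Q > K (proceeds reverse)

Q₀ = 44.43 vs Keq = 5.7640e-05 ⇒ Q>K, reverse
Step 1:
                  E         X
  I          0.0853    0.3233
  C          0.6465   -0.3233
  E          0.7318 3.0871e-05
  solve Keq expr → x = -0.3233; check Q = 5.7640e-05
Then remove 0.2871 M of E.
Step 2:
                  E         X
  I          0.4447 3.0871e-05
  C       3.8937e-05 -1.9469e-05
  E          0.4448 1.1403e-05
  solve Keq expr → x = -1.9469e-05; check Q = 5.7640e-05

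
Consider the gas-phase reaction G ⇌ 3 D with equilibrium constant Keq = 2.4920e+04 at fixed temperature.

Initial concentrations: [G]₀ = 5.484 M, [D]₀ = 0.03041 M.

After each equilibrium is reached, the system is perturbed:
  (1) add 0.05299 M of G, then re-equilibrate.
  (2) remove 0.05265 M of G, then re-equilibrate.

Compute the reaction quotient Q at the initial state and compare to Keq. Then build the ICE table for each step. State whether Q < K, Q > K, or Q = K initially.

Q₀ = 5.1280e-06 vs Keq = 2.4920e+04 ⇒ Q<K, forward
Step 1:
                   G          D
  Initial      5.484    0.03041
  Change       -5.32      15.96
  Equil       0.1641      15.99
  solve Keq expr → x = 5.32; check Q = 2.4920e+04
Then add 0.05299 M of G.
Step 2:
                   G          D
  Initial     0.2171      15.99
  Change    -0.04847     0.1454
  Equil       0.1686      16.14
  solve Keq expr → x = 0.04847; check Q = 2.4920e+04
Then remove 0.05265 M of G.
Step 3:
                   G          D
  Initial     0.1159      16.14
  Change     0.04816    -0.1445
  Equil       0.1641      15.99
  solve Keq expr → x = -0.04816; check Q = 2.4920e+04

Q₀ = 5.1280e-06; Q < K (proceeds forward)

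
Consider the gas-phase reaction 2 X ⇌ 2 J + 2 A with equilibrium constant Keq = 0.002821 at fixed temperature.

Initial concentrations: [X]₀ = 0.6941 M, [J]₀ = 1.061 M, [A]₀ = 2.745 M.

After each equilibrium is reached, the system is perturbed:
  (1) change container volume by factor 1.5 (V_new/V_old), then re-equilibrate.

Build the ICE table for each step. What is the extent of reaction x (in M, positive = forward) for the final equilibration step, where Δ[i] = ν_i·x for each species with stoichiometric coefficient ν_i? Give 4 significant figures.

Q₀ = 17.61 vs Keq = 0.002821 ⇒ Q>K, reverse
Step 1:
                    X           J           A
  init         0.6941       1.061       2.745
  Δ             1.009      -1.009      -1.009
  eq            1.703      0.0521       1.736
  solve Keq expr → x = -0.5044; check Q = 0.002821
Then change container volume by factor 1.5 (V_new/V_old).
Step 2:
                    X           J           A
  init          1.135     0.03473       1.157
  Δ          -0.01594     0.01594     0.01594
  eq            1.119     0.05067       1.173
  solve Keq expr → x = 0.007969; check Q = 0.002821

x = 0.007969 M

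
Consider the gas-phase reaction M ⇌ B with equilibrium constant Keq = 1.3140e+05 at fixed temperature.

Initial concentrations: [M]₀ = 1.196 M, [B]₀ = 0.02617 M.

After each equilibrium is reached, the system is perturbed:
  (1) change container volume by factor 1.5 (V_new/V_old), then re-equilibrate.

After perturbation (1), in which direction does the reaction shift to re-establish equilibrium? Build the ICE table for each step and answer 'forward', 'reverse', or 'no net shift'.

Direction: no net shift

Q₀ = 0.02188 vs Keq = 1.3140e+05 ⇒ Q<K, forward
Step 1:
                    M           B
  init          1.196     0.02617
  Δ            -1.196       1.196
  eq       9.3011e-06       1.222
  solve Keq expr → x = 1.196; check Q = 1.3140e+05
Then change container volume by factor 1.5 (V_new/V_old).
Step 2:
                    M           B
  init     6.2007e-06      0.8148
  Δ                 0           0
  eq       6.2007e-06      0.8148
  solve Keq expr → x = 0; check Q = 1.3140e+05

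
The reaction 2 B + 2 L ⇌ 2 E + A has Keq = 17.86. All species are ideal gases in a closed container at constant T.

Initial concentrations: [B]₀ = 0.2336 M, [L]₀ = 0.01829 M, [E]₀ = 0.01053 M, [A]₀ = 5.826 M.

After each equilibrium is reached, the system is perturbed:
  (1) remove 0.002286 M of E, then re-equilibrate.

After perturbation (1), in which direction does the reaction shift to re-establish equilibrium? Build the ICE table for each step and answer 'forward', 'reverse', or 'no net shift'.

Direction: forward

Q₀ = 35.39 vs Keq = 17.86 ⇒ Q>K, reverse
Step 1:
                   B          L          E          A
  Initial     0.2336    0.01829    0.01053      5.826
  Change     0.00211    0.00211   -0.00211  -0.001055
  Equil       0.2357     0.0204    0.00842      5.825
  solve Keq expr → x = -0.001055; check Q = 17.86
Then remove 0.002286 M of E.
Step 2:
                   B          L          E          A
  Initial     0.2357     0.0204   0.006134      5.825
  Change   -0.001581  -0.001581   0.001581 7.9045e-04
  Equil       0.2341    0.01882   0.007715      5.826
  solve Keq expr → x = 7.9045e-04; check Q = 17.86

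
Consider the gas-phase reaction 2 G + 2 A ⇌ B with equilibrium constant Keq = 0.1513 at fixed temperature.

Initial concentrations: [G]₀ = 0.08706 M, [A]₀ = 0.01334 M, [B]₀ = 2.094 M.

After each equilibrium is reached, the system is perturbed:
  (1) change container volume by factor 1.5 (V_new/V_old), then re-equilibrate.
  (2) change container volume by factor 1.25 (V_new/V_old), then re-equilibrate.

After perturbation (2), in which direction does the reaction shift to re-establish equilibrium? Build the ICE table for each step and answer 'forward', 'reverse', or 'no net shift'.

Q₀ = 1.5525e+06 vs Keq = 0.1513 ⇒ Q>K, reverse
Step 1:
                  G         A         B
  Initial   0.08706   0.01334     2.094
  Change      1.652     1.652   -0.8259
  Equil       1.739     1.665     1.268
  solve Keq expr → x = -0.8259; check Q = 0.1513
Then change container volume by factor 1.5 (V_new/V_old).
Step 2:
                  G         A         B
  Initial     1.159      1.11    0.8454
  Change     0.3236    0.3236   -0.1618
  Equil       1.483     1.434    0.6836
  solve Keq expr → x = -0.1618; check Q = 0.1513
Then change container volume by factor 1.25 (V_new/V_old).
Step 3:
                  G         A         B
  Initial     1.186     1.147    0.5469
  Change     0.1593    0.1593  -0.07964
  Equil       1.345     1.306    0.4673
  solve Keq expr → x = -0.07964; check Q = 0.1513

Direction: reverse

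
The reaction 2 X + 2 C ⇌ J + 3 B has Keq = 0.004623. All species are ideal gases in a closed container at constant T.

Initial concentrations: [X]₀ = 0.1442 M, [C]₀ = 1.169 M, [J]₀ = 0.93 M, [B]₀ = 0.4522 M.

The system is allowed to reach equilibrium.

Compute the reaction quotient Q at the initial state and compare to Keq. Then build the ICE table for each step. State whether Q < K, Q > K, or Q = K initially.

Q₀ = 3.026; Q > K (proceeds reverse)

Q₀ = 3.026 vs Keq = 0.004623 ⇒ Q>K, reverse
Step 1:
                   X          C          J          B
  Initial     0.1442      1.169       0.93     0.4522
  Change      0.2252     0.2252    -0.1126    -0.3377
  Equil       0.3694      1.394     0.8174     0.1145
  solve Keq expr → x = -0.1126; check Q = 0.004623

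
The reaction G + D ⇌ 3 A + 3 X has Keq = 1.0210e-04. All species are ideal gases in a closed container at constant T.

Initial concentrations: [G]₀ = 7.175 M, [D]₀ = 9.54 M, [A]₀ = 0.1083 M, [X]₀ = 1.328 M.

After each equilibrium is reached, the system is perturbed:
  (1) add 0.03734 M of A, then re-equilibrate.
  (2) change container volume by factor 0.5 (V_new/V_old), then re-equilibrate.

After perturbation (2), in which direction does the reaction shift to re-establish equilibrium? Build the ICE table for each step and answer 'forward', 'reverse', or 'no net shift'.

Direction: reverse

Q₀ = 4.3462e-05 vs Keq = 1.0210e-04 ⇒ Q<K, forward
Step 1:
                    G           D           A           X
  I             7.175        9.54      0.1083       1.328
  C          -0.01071    -0.01071     0.03214     0.03214
  E             7.164       9.529      0.1404        1.36
  solve Keq expr → x = 0.01071; check Q = 1.0210e-04
Then add 0.03734 M of A.
Step 2:
                    G           D           A           X
  I             7.164       9.529      0.1778        1.36
  C           0.01122     0.01122    -0.03365    -0.03365
  E             7.176       9.541      0.1441       1.326
  solve Keq expr → x = -0.01122; check Q = 1.0210e-04
Then change container volume by factor 0.5 (V_new/V_old).
Step 3:
                    G           D           A           X
  I             14.35       19.08      0.2883       2.653
  C           0.05532     0.05532      -0.166      -0.166
  E             14.41       19.14      0.1223       2.487
  solve Keq expr → x = -0.05532; check Q = 1.0210e-04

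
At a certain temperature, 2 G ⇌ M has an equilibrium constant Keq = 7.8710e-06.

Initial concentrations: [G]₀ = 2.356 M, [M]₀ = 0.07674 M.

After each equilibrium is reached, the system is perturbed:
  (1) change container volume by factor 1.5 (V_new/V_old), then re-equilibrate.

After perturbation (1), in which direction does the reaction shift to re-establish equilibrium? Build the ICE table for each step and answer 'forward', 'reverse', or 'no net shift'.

Q₀ = 0.01383 vs Keq = 7.8710e-06 ⇒ Q>K, reverse
Step 1:
                    G           M
  I             2.356     0.07674
  C            0.1534    -0.07669
  E             2.509  4.9564e-05
  solve Keq expr → x = -0.07669; check Q = 7.8710e-06
Then change container volume by factor 1.5 (V_new/V_old).
Step 2:
                    G           M
  I             1.673  3.3042e-05
  C        2.2027e-05 -1.1014e-05
  E             1.673  2.2029e-05
  solve Keq expr → x = -1.1014e-05; check Q = 7.8710e-06

Direction: reverse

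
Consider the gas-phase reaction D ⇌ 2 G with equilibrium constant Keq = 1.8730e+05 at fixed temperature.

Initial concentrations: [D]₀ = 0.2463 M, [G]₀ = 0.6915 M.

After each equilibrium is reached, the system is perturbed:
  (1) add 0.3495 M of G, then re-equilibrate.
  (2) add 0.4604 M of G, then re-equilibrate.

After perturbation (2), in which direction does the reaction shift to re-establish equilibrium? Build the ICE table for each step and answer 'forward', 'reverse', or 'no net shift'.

Q₀ = 1.941 vs Keq = 1.8730e+05 ⇒ Q<K, forward
Step 1:
                    D           G
  I            0.2463      0.6915
  C           -0.2463      0.4926
  E        7.4856e-06       1.184
  solve Keq expr → x = 0.2463; check Q = 1.8730e+05
Then add 0.3495 M of G.
Step 2:
                    D           G
  I        7.4856e-06       1.534
  C        5.0710e-06 -1.0142e-05
  E        1.2557e-05       1.534
  solve Keq expr → x = -5.0710e-06; check Q = 1.8730e+05
Then add 0.4604 M of G.
Step 3:
                    D           G
  I        1.2557e-05       1.994
  C        8.6707e-06 -1.7341e-05
  E        2.1227e-05       1.994
  solve Keq expr → x = -8.6707e-06; check Q = 1.8730e+05

Direction: reverse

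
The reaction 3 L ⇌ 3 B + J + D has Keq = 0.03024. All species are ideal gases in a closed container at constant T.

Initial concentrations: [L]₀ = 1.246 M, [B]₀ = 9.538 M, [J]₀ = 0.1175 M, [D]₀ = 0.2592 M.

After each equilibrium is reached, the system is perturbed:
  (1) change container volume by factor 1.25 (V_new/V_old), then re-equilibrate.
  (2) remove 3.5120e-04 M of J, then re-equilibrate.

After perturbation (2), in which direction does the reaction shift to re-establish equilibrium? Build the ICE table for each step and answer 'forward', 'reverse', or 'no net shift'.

Direction: forward

Q₀ = 13.66 vs Keq = 0.03024 ⇒ Q>K, reverse
Step 1:
                   L          B          J          D
  I            1.246      9.538     0.1175     0.2592
  C           0.3492    -0.3492    -0.1164    -0.1164
  E            1.595      9.189   0.001108     0.1428
  solve Keq expr → x = -0.1164; check Q = 0.03024
Then change container volume by factor 1.25 (V_new/V_old).
Step 2:
                   L          B          J          D
  I            1.276      7.351 8.8627e-04     0.1142
  C        -0.001461   0.001461 4.8710e-04 4.8710e-04
  E            1.275      7.353   0.001373     0.1147
  solve Keq expr → x = 4.8710e-04; check Q = 0.03024
Then remove 3.5120e-04 M of J.
Step 3:
                   L          B          J          D
  I            1.275      7.353   0.001022     0.1147
  C         -0.00103    0.00103 3.4321e-04 3.4321e-04
  E            1.274      7.354   0.001365     0.1151
  solve Keq expr → x = 3.4321e-04; check Q = 0.03024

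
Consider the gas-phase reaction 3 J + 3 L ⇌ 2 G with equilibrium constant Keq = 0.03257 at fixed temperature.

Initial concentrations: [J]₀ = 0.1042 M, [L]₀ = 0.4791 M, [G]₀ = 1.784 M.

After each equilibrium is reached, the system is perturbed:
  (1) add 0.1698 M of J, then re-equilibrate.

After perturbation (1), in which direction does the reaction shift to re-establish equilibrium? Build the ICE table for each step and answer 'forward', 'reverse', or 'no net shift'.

Direction: forward

Q₀ = 2.5580e+04 vs Keq = 0.03257 ⇒ Q>K, reverse
Step 1:
                   J          L          G
  init        0.1042     0.4791      1.784
  Δ            1.397      1.397    -0.9312
  eq           1.501      1.876     0.8528
  solve Keq expr → x = -0.4656; check Q = 0.03257
Then add 0.1698 M of J.
Step 2:
                   J          L          G
  init         1.671      1.876     0.8528
  Δ         -0.06451   -0.06451    0.04301
  eq           1.606      1.811     0.8958
  solve Keq expr → x = 0.0215; check Q = 0.03257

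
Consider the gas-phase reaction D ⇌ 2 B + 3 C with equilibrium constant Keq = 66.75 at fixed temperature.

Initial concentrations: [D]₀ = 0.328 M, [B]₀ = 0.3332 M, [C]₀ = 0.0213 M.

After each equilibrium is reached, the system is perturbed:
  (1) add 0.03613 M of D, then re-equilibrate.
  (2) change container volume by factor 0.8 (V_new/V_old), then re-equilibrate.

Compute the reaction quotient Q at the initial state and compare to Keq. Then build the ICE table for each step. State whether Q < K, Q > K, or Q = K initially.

Q₀ = 3.2710e-06 vs Keq = 66.75 ⇒ Q<K, forward
Step 1:
                   D          B          C
  I            0.328     0.3332     0.0213
  C          -0.3154     0.6308     0.9462
  E          0.01261      0.964     0.9675
  solve Keq expr → x = 0.3154; check Q = 66.75
Then add 0.03613 M of D.
Step 2:
                   D          B          C
  I          0.04874      0.964     0.9675
  C         -0.03013    0.06026    0.09039
  E          0.01861      1.024      1.058
  solve Keq expr → x = 0.03013; check Q = 66.75
Then change container volume by factor 0.8 (V_new/V_old).
Step 3:
                   D          B          C
  I          0.02326       1.28      1.322
  C           0.0221    -0.0442    -0.0663
  E          0.04536      1.236      1.256
  solve Keq expr → x = -0.0221; check Q = 66.75

Q₀ = 3.2710e-06; Q < K (proceeds forward)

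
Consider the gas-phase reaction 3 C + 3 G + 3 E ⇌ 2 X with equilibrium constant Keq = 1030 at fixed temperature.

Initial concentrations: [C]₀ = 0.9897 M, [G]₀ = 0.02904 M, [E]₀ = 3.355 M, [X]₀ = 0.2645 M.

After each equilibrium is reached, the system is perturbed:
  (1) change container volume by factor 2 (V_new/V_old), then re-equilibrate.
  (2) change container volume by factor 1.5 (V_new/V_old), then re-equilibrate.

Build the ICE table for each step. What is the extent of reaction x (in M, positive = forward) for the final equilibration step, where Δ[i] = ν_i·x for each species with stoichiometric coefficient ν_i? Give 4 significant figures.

x = -0.006975 M

Q₀ = 78.03 vs Keq = 1030 ⇒ Q<K, forward
Step 1:
                   C          G          E          X
  I           0.9897    0.02904      3.355     0.2645
  C         -0.01615   -0.01615   -0.01615    0.01077
  E           0.9736    0.01289      3.339     0.2753
  solve Keq expr → x = 0.005383; check Q = 1030
Then change container volume by factor 2 (V_new/V_old).
Step 2:
                   C          G          E          X
  I           0.4868   0.006445      1.669     0.1376
  C          0.02201    0.02201    0.02201   -0.01467
  E           0.5088    0.02845      1.691      0.123
  solve Keq expr → x = -0.007336; check Q = 1030
Then change container volume by factor 1.5 (V_new/V_old).
Step 3:
                   C          G          E          X
  I           0.3392    0.01897      1.128    0.08197
  C          0.02093    0.02093    0.02093   -0.01395
  E           0.3601    0.03989      1.149    0.06802
  solve Keq expr → x = -0.006975; check Q = 1030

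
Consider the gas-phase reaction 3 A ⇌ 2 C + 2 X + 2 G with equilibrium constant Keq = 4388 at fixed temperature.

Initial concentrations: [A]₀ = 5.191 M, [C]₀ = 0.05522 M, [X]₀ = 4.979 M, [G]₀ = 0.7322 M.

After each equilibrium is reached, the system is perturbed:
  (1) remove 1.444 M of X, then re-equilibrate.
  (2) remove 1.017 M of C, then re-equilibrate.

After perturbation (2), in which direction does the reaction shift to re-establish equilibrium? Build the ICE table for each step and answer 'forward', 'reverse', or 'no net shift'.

Direction: forward

Q₀ = 2.8972e-04 vs Keq = 4388 ⇒ Q<K, forward
Step 1:
                   A          C          X          G
  Initial      5.191    0.05522      4.979     0.7322
  Change      -4.107      2.738      2.738      2.738
  Equil        1.084      2.793      7.717       3.47
  solve Keq expr → x = 1.369; check Q = 4388
Then remove 1.444 M of X.
Step 2:
                   A          C          X          G
  Initial      1.084      2.793      6.273       3.47
  Change     -0.1043    0.06954    0.06954    0.06954
  Equil         0.98      2.863      6.342       3.54
  solve Keq expr → x = 0.03477; check Q = 4388
Then remove 1.017 M of C.
Step 3:
                   A          C          X          G
  Initial       0.98      1.846      6.342       3.54
  Change     -0.1877     0.1252     0.1252     0.1252
  Equil       0.7922      1.971      6.468      3.665
  solve Keq expr → x = 0.06258; check Q = 4388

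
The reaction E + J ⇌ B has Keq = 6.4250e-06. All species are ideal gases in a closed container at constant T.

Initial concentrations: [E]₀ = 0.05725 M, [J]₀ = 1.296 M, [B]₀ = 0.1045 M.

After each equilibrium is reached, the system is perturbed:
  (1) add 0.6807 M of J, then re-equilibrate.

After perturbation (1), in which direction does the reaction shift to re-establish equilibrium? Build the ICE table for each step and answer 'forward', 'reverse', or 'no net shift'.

Direction: forward

Q₀ = 1.408 vs Keq = 6.4250e-06 ⇒ Q>K, reverse
Step 1:
                  E         J         B
  Initial   0.05725     1.296    0.1045
  Change     0.1045    0.1045   -0.1045
  Equil      0.1617       1.4 1.4554e-06
  solve Keq expr → x = -0.1045; check Q = 6.4250e-06
Then add 0.6807 M of J.
Step 2:
                  E         J         B
  Initial    0.1617     2.081 1.4554e-06
  Change  -7.0740e-07 -7.0740e-07 7.0740e-07
  Equil      0.1617     2.081 2.1628e-06
  solve Keq expr → x = 7.0740e-07; check Q = 6.4250e-06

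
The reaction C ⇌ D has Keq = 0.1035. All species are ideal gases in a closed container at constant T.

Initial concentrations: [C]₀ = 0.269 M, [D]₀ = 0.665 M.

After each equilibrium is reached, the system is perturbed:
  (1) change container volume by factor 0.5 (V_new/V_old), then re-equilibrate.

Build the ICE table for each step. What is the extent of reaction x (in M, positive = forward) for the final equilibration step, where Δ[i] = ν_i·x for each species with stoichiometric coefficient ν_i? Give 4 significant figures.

Q₀ = 2.472 vs Keq = 0.1035 ⇒ Q>K, reverse
Step 1:
                    C           D
  init          0.269       0.665
  Δ            0.5774     -0.5774
  eq           0.8464      0.0876
  solve Keq expr → x = -0.5774; check Q = 0.1035
Then change container volume by factor 0.5 (V_new/V_old).
Step 2:
                    C           D
  init          1.693      0.1752
  Δ                 0           0
  eq            1.693      0.1752
  solve Keq expr → x = 0; check Q = 0.1035

x = 0 M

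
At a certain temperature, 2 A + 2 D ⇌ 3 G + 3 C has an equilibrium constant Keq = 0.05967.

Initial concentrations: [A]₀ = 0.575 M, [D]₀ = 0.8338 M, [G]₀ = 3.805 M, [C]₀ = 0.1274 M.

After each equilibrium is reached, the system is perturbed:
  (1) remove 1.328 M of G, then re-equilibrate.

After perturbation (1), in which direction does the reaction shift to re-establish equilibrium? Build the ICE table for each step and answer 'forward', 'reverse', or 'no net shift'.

Direction: forward

Q₀ = 0.4956 vs Keq = 0.05967 ⇒ Q>K, reverse
Step 1:
                  A         D         G         C
  I           0.575    0.8338     3.805    0.1274
  C         0.03905   0.03905  -0.05858  -0.05858
  E          0.6141    0.8729     3.746   0.06882
  solve Keq expr → x = -0.01953; check Q = 0.05967
Then remove 1.328 M of G.
Step 2:
                  A         D         G         C
  I          0.6141    0.8729     2.418   0.06882
  C        -0.02149  -0.02149   0.03223   0.03223
  E          0.5926    0.8514     2.451    0.1011
  solve Keq expr → x = 0.01074; check Q = 0.05967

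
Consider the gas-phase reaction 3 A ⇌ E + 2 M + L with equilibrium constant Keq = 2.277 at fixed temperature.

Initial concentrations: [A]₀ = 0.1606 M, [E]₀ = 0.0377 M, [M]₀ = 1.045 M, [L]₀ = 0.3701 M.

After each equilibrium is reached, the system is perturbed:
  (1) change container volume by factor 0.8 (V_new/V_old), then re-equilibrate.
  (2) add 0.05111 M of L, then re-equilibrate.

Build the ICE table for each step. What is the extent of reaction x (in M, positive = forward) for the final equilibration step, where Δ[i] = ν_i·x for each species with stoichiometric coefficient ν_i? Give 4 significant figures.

Q₀ = 3.678 vs Keq = 2.277 ⇒ Q>K, reverse
Step 1:
                    A           E           M           L
  init         0.1606      0.0377       1.045      0.3701
  Δ           0.01624   -0.005414    -0.01083   -0.005414
  eq           0.1768     0.03229       1.034      0.3647
  solve Keq expr → x = -0.005414; check Q = 2.277
Then change container volume by factor 0.8 (V_new/V_old).
Step 2:
                    A           E           M           L
  init         0.2211     0.04036       1.293      0.4559
  Δ          0.009433   -0.003144   -0.006288   -0.003144
  eq           0.2305     0.03721       1.286      0.4527
  solve Keq expr → x = -0.003144; check Q = 2.277
Then add 0.05111 M of L.
Step 3:
                    A           E           M           L
  init         0.2305     0.03721       1.286      0.5038
  Δ          0.004507   -0.001502   -0.003005   -0.001502
  eq            0.235     0.03571       1.283      0.5023
  solve Keq expr → x = -0.001502; check Q = 2.277

x = -0.001502 M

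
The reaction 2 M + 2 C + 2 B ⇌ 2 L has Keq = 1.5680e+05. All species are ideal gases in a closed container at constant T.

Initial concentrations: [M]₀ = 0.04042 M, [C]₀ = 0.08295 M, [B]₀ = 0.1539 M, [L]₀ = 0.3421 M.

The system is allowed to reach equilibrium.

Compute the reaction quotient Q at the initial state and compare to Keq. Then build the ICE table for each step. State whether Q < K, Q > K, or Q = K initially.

Q₀ = 4.3955e+05 vs Keq = 1.5680e+05 ⇒ Q>K, reverse
Step 1:
                  M         C         B         L
  I         0.04042   0.08295    0.1539    0.3421
  C         0.01225   0.01225   0.01225  -0.01225
  E         0.05267    0.0952    0.1661    0.3299
  solve Keq expr → x = -0.006123; check Q = 1.5680e+05

Q₀ = 4.3955e+05; Q > K (proceeds reverse)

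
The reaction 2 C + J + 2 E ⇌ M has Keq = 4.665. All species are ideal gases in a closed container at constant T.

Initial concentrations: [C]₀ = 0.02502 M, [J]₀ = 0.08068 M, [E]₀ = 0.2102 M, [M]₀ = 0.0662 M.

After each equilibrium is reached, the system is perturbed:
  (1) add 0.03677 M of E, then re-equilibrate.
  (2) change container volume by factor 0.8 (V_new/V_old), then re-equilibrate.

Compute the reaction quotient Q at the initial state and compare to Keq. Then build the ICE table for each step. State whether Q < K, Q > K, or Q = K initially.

Q₀ = 2.9666e+04; Q > K (proceeds reverse)

Q₀ = 2.9666e+04 vs Keq = 4.665 ⇒ Q>K, reverse
Step 1:
                   C          J          E          M
  Initial    0.02502    0.08068     0.2102     0.0662
  Change      0.1287    0.06436     0.1287   -0.06436
  Equil       0.1537      0.145     0.3389   0.001837
  solve Keq expr → x = -0.06436; check Q = 4.665
Then add 0.03677 M of E.
Step 2:
                   C          J          E          M
  Initial     0.1537      0.145     0.3757   0.001837
  Change  -7.6571e-04 -3.8286e-04 -7.6571e-04 3.8286e-04
  Equil        0.153     0.1447     0.3749    0.00222
  solve Keq expr → x = 3.8286e-04; check Q = 4.665
Then change container volume by factor 0.8 (V_new/V_old).
Step 3:
                   C          J          E          M
  Initial     0.1912     0.1808     0.4687   0.002775
  Change   -0.006521   -0.00326  -0.006521    0.00326
  Equil       0.1847     0.1776     0.4621   0.006035
  solve Keq expr → x = 0.00326; check Q = 4.665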